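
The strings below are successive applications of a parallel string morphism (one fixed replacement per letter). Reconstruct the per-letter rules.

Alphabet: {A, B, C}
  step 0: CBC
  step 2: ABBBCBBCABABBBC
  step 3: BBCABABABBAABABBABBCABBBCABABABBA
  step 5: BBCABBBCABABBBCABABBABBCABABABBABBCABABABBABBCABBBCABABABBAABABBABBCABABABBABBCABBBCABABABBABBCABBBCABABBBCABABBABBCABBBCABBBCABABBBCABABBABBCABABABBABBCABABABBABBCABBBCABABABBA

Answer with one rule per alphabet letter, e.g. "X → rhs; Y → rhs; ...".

A->BBC, B->AB, C->BA

  step 2 ⇒ step 3: ABBBCBBCABABBBC ⇒ BBC·AB·AB·AB·BA·AB·AB·BA·BBC·AB·BBC·AB·AB·AB·BA
    A ↦ BBC
    B ↦ AB
    C ↦ BA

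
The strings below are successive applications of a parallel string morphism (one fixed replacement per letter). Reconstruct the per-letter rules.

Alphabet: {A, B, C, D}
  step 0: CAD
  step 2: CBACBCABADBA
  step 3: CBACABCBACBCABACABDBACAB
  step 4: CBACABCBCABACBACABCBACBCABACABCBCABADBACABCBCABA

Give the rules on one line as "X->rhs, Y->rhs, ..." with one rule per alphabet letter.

  step 3 ⇒ step 4: CBACABCBACBCABACABDBACAB ⇒ CB·A·CAB·CB·CAB·A·CB·A·CAB·CB·A·CB·CAB·A·CAB·CB·CAB·A·DB·A·CAB·CB·CAB·A
    A ↦ CAB
    B ↦ A
    C ↦ CB
    D ↦ DB

A->CAB, B->A, C->CB, D->DB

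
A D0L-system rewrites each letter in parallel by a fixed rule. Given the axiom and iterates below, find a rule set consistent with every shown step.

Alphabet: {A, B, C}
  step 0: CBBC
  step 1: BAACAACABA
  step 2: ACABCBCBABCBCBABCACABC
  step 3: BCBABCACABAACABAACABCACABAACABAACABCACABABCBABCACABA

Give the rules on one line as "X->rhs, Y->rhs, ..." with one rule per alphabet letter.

A->BC, B->ACA, C->BA

  step 2 ⇒ step 3: ACABCBCBABCBCBABCACABC ⇒ BC·BA·BC·ACA·BA·ACA·BA·ACA·BC·ACA·BA·ACA·BA·ACA·BC·ACA·BA·BC·BA·BC·ACA·BA
    A ↦ BC
    B ↦ ACA
    C ↦ BA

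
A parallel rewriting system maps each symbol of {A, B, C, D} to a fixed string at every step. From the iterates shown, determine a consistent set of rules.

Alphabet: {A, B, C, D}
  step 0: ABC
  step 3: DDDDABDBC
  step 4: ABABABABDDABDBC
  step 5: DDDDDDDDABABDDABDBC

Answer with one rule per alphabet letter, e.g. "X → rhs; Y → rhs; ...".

A->D, B->D, C->BC, D->AB

  step 4 ⇒ step 5: ABABABABDDABDBC ⇒ D·D·D·D·D·D·D·D·AB·AB·D·D·AB·D·BC
    A ↦ D
    B ↦ D
    C ↦ BC
    D ↦ AB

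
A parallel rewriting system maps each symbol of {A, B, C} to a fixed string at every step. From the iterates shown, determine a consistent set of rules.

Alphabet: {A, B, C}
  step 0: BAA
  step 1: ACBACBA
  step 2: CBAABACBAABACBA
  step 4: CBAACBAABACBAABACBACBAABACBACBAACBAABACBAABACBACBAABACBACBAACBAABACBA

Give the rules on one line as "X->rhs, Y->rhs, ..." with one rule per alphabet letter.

A->CBA, B->A, C->AB

  step 1 ⇒ step 2: ACBACBA ⇒ CBA·AB·A·CBA·AB·A·CBA
    A ↦ CBA
    B ↦ A
    C ↦ AB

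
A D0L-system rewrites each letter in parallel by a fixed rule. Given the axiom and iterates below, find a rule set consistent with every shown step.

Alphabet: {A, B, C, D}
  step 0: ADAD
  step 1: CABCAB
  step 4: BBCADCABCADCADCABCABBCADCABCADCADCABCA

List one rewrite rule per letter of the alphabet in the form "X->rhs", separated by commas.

  step 0 ⇒ step 1: ADAD ⇒ CA·B·CA·B
    A ↦ CA
    D ↦ B
    B ↦ DCA  (constrained at step 1)
    C ↦ B  (constrained at step 1)

A->CA, B->DCA, C->B, D->B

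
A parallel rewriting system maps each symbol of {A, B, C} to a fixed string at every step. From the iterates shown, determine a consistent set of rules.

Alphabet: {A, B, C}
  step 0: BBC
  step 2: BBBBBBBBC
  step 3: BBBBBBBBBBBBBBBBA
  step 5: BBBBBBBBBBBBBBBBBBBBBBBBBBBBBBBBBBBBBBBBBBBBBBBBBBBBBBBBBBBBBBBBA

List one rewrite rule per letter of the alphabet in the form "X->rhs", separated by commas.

  step 2 ⇒ step 3: BBBBBBBBC ⇒ BB·BB·BB·BB·BB·BB·BB·BB·A
    B ↦ BB
    C ↦ A
    A ↦ C  (constrained at step 3)

A->C, B->BB, C->A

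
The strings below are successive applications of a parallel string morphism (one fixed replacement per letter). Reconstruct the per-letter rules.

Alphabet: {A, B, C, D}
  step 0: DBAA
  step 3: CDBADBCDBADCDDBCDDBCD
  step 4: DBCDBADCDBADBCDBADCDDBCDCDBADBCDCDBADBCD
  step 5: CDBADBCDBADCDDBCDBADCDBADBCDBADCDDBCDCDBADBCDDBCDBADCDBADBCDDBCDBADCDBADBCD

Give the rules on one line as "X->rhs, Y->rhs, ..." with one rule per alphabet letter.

  step 4 ⇒ step 5: DBCDBADCDBADBCDBADCDDBCDCDBADBCDCDBADBCD ⇒ CD·BA·DB·CD·BA·D·CD·DB·CD·BA·D·CD·BA·DB·CD·BA·D·CD·DB·CD·CD·BA·DB·CD·DB·CD·BA·D·CD·BA·DB·CD·DB·CD·BA·D·CD·BA·DB·CD
    A ↦ D
    B ↦ BA
    C ↦ DB
    D ↦ CD

A->D, B->BA, C->DB, D->CD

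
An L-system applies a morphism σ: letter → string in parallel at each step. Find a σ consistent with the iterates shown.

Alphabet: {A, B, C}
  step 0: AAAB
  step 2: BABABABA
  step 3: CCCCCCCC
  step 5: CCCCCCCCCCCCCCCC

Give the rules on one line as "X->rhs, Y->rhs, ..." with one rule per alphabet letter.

  step 2 ⇒ step 3: BABABABA ⇒ C·C·C·C·C·C·C·C
    A ↦ C
    B ↦ C
    C ↦ BA  (constrained at step 3)

A->C, B->C, C->BA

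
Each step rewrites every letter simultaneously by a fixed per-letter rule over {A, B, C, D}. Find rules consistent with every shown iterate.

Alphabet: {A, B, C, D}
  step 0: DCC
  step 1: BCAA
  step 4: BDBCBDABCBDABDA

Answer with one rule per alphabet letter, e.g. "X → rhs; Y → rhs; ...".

  step 0 ⇒ step 1: DCC ⇒ BC·A·A
    C ↦ A
    D ↦ BC
    A ↦ D  (constrained at step 1)
    B ↦ BD  (constrained at step 1)

A->D, B->BD, C->A, D->BC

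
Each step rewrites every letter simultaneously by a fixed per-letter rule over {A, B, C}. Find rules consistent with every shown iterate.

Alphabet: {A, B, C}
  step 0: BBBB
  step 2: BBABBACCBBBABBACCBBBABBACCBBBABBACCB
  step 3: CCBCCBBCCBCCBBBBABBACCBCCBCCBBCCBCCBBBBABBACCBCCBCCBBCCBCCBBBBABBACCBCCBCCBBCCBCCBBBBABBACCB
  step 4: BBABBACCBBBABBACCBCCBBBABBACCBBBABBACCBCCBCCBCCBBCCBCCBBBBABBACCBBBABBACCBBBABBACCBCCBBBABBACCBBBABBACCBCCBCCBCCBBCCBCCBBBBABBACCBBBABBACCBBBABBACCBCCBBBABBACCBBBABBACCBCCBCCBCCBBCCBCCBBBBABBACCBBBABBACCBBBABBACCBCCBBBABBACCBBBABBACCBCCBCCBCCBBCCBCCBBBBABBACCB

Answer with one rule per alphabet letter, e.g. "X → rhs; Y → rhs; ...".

  step 3 ⇒ step 4: CCBCCBBCCBCCBBBBABBACCBCCBCCBBCCBCCBBBBABBACCBCCBCCBBCCBCCBBBBABBACCBCCBCCBBCCBCCBBBBABBACCB ⇒ BBA·BBA·CCB·BBA·BBA·CCB·CCB·BBA·BBA·CCB·BBA·BBA·CCB·CCB·CCB·CCB·B·CCB·CCB·B·BBA·BBA·CCB·BBA·BBA·CCB·BBA·BBA·CCB·CCB·BBA·BBA·CCB·BBA·BBA·CCB·CCB·CCB·CCB·B·CCB·CCB·B·BBA·BBA·CCB·BBA·BBA·CCB·BBA·BBA·CCB·CCB·BBA·BBA·CCB·BBA·BBA·CCB·CCB·CCB·CCB·B·CCB·CCB·B·BBA·BBA·CCB·BBA·BBA·CCB·BBA·BBA·CCB·CCB·BBA·BBA·CCB·BBA·BBA·CCB·CCB·CCB·CCB·B·CCB·CCB·B·BBA·BBA·CCB
    A ↦ B
    B ↦ CCB
    C ↦ BBA

A->B, B->CCB, C->BBA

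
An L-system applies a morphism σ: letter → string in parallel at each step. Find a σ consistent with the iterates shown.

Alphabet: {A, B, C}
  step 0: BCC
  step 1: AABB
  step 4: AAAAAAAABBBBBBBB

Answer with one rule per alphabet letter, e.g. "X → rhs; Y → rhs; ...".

A->CC, B->AA, C->B

  step 0 ⇒ step 1: BCC ⇒ AA·B·B
    B ↦ AA
    C ↦ B
    A ↦ CC  (constrained at step 1)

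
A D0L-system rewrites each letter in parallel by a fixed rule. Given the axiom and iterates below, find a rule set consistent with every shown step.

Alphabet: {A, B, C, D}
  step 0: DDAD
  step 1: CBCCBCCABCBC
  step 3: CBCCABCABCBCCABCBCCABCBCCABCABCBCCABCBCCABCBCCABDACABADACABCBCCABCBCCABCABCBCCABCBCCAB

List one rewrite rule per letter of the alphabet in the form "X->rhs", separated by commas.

  step 0 ⇒ step 1: DDAD ⇒ CBC·CBC·CAB·CBC
    A ↦ CAB
    D ↦ CBC
    B ↦ ADA  (constrained at step 1)
    C ↦ DA  (constrained at step 1)

A->CAB, B->ADA, C->DA, D->CBC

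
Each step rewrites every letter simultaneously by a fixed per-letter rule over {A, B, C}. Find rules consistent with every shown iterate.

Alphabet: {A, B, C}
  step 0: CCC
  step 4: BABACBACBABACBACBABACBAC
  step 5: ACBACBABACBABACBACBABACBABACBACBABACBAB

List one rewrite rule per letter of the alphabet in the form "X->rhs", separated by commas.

A->B, B->AC, C->AB

  step 4 ⇒ step 5: BABACBACBABACBACBABACBAC ⇒ AC·B·AC·B·AB·AC·B·AB·AC·B·AC·B·AB·AC·B·AB·AC·B·AC·B·AB·AC·B·AB
    A ↦ B
    B ↦ AC
    C ↦ AB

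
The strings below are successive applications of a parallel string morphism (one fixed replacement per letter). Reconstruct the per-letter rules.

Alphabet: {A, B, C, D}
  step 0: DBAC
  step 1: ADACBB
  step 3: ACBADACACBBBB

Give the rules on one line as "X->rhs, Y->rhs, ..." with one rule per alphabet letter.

A->B, B->AC, C->B, D->AD

  step 0 ⇒ step 1: DBAC ⇒ AD·AC·B·B
    A ↦ B
    B ↦ AC
    C ↦ B
    D ↦ AD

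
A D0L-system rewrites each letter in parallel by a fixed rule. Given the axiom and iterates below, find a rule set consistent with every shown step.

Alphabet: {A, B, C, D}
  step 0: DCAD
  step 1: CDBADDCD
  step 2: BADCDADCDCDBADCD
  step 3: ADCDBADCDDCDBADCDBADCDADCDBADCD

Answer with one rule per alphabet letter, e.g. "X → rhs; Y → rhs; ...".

A->D, B->A, C->BAD, D->CD

  step 2 ⇒ step 3: BADCDADCDCDBADCD ⇒ A·D·CD·BAD·CD·D·CD·BAD·CD·BAD·CD·A·D·CD·BAD·CD
    A ↦ D
    B ↦ A
    C ↦ BAD
    D ↦ CD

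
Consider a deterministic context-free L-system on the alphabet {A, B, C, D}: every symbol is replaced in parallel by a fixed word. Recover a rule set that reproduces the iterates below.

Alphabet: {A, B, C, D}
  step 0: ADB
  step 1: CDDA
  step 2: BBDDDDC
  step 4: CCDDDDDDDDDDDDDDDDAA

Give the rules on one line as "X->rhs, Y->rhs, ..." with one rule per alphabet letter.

A->C, B->A, C->BB, D->DD

  step 1 ⇒ step 2: CDDA ⇒ BB·DD·DD·C
    A ↦ C
    C ↦ BB
    D ↦ DD
  step 0 ⇒ step 1: ADB ⇒ C·DD·A
    B ↦ A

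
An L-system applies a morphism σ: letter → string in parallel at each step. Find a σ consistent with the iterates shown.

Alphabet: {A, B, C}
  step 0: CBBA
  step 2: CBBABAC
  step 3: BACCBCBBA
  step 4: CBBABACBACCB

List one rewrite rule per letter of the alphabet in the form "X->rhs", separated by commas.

A->B, B->C, C->BA

  step 3 ⇒ step 4: BACCBCBBA ⇒ C·B·BA·BA·C·BA·C·C·B
    A ↦ B
    B ↦ C
    C ↦ BA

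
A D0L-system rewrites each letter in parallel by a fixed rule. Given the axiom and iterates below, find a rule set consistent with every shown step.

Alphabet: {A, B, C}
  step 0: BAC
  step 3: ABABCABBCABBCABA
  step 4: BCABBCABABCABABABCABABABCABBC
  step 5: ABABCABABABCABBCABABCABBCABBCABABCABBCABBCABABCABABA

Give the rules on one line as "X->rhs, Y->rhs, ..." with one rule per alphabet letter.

  step 4 ⇒ step 5: BCABBCABABCABABABCABABABCABBC ⇒ AB·A·BC·AB·AB·A·BC·AB·BC·AB·A·BC·AB·BC·AB·BC·AB·A·BC·AB·BC·AB·BC·AB·A·BC·AB·AB·A
    A ↦ BC
    B ↦ AB
    C ↦ A

A->BC, B->AB, C->A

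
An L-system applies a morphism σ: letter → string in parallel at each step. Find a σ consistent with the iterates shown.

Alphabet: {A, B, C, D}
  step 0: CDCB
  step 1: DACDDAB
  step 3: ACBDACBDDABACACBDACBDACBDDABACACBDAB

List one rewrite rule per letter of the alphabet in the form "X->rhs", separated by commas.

  step 0 ⇒ step 1: CDCB ⇒ D·AC·D·DAB
    B ↦ DAB
    C ↦ D
    D ↦ AC
    A ↦ ACB  (constrained at step 1)

A->ACB, B->DAB, C->D, D->AC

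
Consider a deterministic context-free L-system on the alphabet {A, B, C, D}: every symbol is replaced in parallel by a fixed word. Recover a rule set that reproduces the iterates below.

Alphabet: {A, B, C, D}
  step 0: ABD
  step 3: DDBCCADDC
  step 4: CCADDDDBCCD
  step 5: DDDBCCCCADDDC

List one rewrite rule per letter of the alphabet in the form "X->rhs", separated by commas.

  step 4 ⇒ step 5: CCADDDDBCCD ⇒ D·D·DB·C·C·C·C·AD·D·D·C
    A ↦ DB
    B ↦ AD
    C ↦ D
    D ↦ C

A->DB, B->AD, C->D, D->C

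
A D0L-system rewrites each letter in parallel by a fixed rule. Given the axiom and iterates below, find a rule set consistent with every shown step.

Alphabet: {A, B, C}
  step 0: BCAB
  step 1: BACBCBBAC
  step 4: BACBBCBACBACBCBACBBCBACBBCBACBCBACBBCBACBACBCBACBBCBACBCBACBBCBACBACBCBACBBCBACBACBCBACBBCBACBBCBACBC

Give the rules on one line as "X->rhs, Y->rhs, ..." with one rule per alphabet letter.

  step 0 ⇒ step 1: BCAB ⇒ BAC·BC·B·BAC
    A ↦ B
    B ↦ BAC
    C ↦ BC

A->B, B->BAC, C->BC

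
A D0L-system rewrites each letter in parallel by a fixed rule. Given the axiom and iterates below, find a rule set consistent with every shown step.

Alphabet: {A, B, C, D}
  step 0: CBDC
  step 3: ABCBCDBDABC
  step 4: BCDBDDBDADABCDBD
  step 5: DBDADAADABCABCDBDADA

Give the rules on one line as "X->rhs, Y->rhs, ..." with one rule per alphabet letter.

A->BC, B->D, C->BD, D->A

  step 4 ⇒ step 5: BCDBDDBDADABCDBD ⇒ D·BD·A·D·A·A·D·A·BC·A·BC·D·BD·A·D·A
    A ↦ BC
    B ↦ D
    C ↦ BD
    D ↦ A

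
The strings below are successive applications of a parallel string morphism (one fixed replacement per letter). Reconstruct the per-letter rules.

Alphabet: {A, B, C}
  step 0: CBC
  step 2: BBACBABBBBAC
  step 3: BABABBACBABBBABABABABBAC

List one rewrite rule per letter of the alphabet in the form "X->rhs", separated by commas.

  step 2 ⇒ step 3: BBACBABBBBAC ⇒ BA·BA·BB·AC·BA·BB·BA·BA·BA·BA·BB·AC
    A ↦ BB
    B ↦ BA
    C ↦ AC

A->BB, B->BA, C->AC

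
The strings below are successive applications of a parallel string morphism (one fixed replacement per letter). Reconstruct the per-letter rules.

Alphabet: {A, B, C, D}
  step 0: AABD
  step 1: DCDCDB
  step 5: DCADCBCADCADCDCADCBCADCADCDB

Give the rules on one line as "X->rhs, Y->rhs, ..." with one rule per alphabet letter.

A->DC, B->D, C->CA, D->B

  step 0 ⇒ step 1: AABD ⇒ DC·DC·D·B
    A ↦ DC
    B ↦ D
    D ↦ B
    C ↦ CA  (constrained at step 1)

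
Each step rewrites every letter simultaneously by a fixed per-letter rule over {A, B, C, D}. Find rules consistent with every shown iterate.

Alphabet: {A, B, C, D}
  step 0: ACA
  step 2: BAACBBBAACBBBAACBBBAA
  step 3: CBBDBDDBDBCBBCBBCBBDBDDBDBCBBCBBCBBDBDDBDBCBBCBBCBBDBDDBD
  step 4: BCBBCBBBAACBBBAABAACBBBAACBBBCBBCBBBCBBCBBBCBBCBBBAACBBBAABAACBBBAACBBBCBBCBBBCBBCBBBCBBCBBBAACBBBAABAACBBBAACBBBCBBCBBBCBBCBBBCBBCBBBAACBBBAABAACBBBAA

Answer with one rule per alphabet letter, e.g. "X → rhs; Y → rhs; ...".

  step 3 ⇒ step 4: CBBDBDDBDBCBBCBBCBBDBDDBDBCBBCBBCBBDBDDBDBCBBCBBCBBDBDDBD ⇒ B·CBB·CBB·BAA·CBB·BAA·BAA·CBB·BAA·CBB·B·CBB·CBB·B·CBB·CBB·B·CBB·CBB·BAA·CBB·BAA·BAA·CBB·BAA·CBB·B·CBB·CBB·B·CBB·CBB·B·CBB·CBB·BAA·CBB·BAA·BAA·CBB·BAA·CBB·B·CBB·CBB·B·CBB·CBB·B·CBB·CBB·BAA·CBB·BAA·BAA·CBB·BAA
    B ↦ CBB
    C ↦ B
    D ↦ BAA
  step 2 ⇒ step 3: BAACBBBAACBBBAACBBBAA ⇒ CBB·DBD·DBD·B·CBB·CBB·CBB·DBD·DBD·B·CBB·CBB·CBB·DBD·DBD·B·CBB·CBB·CBB·DBD·DBD
    A ↦ DBD

A->DBD, B->CBB, C->B, D->BAA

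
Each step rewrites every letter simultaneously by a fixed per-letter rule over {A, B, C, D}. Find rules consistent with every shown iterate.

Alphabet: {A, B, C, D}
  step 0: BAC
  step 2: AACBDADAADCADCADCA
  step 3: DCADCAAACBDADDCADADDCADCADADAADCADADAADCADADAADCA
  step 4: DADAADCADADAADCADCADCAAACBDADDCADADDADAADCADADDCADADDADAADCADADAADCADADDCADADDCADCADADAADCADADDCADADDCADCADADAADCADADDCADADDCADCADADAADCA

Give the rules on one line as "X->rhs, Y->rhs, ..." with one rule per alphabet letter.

A->DCA, B->CB, C->AA, D->DAD

  step 3 ⇒ step 4: DCADCAAACBDADDCADADDCADCADADAADCADADAADCADADAADCA ⇒ DAD·AA·DCA·DAD·AA·DCA·DCA·DCA·AA·CB·DAD·DCA·DAD·DAD·AA·DCA·DAD·DCA·DAD·DAD·AA·DCA·DAD·AA·DCA·DAD·DCA·DAD·DCA·DCA·DAD·AA·DCA·DAD·DCA·DAD·DCA·DCA·DAD·AA·DCA·DAD·DCA·DAD·DCA·DCA·DAD·AA·DCA
    A ↦ DCA
    B ↦ CB
    C ↦ AA
    D ↦ DAD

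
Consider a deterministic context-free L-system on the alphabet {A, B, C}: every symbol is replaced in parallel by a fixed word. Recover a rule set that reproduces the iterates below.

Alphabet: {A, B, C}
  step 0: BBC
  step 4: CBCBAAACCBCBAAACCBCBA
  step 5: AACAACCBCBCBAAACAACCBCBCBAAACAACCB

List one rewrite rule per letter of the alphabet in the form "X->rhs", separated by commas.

  step 4 ⇒ step 5: CBCBAAACCBCBAAACCBCBA ⇒ A·AC·A·AC·CB·CB·CB·A·A·AC·A·AC·CB·CB·CB·A·A·AC·A·AC·CB
    A ↦ CB
    B ↦ AC
    C ↦ A

A->CB, B->AC, C->A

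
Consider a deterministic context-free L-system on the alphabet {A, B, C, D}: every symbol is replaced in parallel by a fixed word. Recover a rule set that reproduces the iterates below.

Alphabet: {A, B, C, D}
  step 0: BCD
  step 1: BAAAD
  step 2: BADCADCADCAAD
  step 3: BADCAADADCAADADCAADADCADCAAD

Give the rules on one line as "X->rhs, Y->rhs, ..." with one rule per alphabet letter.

A->DCA, B->BA, C->A, D->AD

  step 2 ⇒ step 3: BADCADCADCAAD ⇒ BA·DCA·AD·A·DCA·AD·A·DCA·AD·A·DCA·DCA·AD
    A ↦ DCA
    B ↦ BA
    C ↦ A
    D ↦ AD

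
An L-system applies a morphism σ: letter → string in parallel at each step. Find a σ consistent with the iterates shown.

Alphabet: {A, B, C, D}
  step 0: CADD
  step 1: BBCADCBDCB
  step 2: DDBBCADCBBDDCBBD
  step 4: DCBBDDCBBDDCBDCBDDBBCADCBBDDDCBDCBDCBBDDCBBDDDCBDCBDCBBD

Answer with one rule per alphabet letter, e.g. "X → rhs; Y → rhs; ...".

A->BCA, B->D, C->B, D->DCB

  step 1 ⇒ step 2: BBCADCBDCB ⇒ D·D·B·BCA·DCB·B·D·DCB·B·D
    A ↦ BCA
    B ↦ D
    C ↦ B
    D ↦ DCB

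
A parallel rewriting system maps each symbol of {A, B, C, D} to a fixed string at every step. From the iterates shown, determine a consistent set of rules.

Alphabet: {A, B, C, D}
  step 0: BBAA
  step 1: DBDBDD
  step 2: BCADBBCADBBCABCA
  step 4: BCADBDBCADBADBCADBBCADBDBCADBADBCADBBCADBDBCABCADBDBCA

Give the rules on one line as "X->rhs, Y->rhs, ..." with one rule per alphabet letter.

A->D, B->DB, C->A, D->BCA

  step 1 ⇒ step 2: DBDBDD ⇒ BCA·DB·BCA·DB·BCA·BCA
    B ↦ DB
    D ↦ BCA
  step 0 ⇒ step 1: BBAA ⇒ DB·DB·D·D
    A ↦ D
    C ↦ A  (constrained at step 2)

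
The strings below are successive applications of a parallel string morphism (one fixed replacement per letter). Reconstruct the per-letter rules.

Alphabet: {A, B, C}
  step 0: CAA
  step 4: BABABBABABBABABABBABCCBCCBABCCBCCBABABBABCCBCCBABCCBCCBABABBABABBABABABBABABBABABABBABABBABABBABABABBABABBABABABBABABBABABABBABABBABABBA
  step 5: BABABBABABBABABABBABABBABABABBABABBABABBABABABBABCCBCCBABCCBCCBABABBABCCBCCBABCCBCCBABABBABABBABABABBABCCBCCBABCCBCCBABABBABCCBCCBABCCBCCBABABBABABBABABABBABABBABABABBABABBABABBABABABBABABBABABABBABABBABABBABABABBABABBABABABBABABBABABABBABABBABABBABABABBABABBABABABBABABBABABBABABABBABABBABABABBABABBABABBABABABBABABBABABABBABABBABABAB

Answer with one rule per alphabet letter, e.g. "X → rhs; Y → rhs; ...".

  step 4 ⇒ step 5: BABABBABABBABABABBABCCBCCBABCCBCCBABABBABCCBCCBABCCBCCBABABBABABBABABABBABABBABABABBABABBABABBABABABBABABBABABABBABABBABABABBABABBABABBA ⇒ BA·BAB·BA·BAB·BA·BA·BAB·BA·BAB·BA·BA·BAB·BA·BAB·BA·BAB·BA·BA·BAB·BA·BCC·BCC·BA·BCC·BCC·BA·BAB·BA·BCC·BCC·BA·BCC·BCC·BA·BAB·BA·BAB·BA·BA·BAB·BA·BCC·BCC·BA·BCC·BCC·BA·BAB·BA·BCC·BCC·BA·BCC·BCC·BA·BAB·BA·BAB·BA·BA·BAB·BA·BAB·BA·BA·BAB·BA·BAB·BA·BAB·BA·BA·BAB·BA·BAB·BA·BA·BAB·BA·BAB·BA·BAB·BA·BA·BAB·BA·BAB·BA·BA·BAB·BA·BAB·BA·BA·BAB·BA·BAB·BA·BAB·BA·BA·BAB·BA·BAB·BA·BA·BAB·BA·BAB·BA·BAB·BA·BA·BAB·BA·BAB·BA·BA·BAB·BA·BAB·BA·BAB·BA·BA·BAB·BA·BAB·BA·BA·BAB·BA·BAB·BA·BA·BAB
    A ↦ BAB
    B ↦ BA
    C ↦ BCC

A->BAB, B->BA, C->BCC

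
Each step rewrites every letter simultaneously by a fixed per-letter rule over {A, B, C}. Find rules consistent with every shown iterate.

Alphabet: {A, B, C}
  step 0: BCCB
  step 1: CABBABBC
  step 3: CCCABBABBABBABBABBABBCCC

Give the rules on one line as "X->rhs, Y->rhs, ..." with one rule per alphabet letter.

A->C, B->C, C->ABB

  step 0 ⇒ step 1: BCCB ⇒ C·ABB·ABB·C
    B ↦ C
    C ↦ ABB
    A ↦ C  (constrained at step 1)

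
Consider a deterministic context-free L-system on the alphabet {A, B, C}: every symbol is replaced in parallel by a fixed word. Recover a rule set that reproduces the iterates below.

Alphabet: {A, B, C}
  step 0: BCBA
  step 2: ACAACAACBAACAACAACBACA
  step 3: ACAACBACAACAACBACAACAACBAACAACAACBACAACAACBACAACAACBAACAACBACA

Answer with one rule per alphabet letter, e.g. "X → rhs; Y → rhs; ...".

A->ACA, B->A, C->ACB

  step 2 ⇒ step 3: ACAACAACBAACAACAACBACA ⇒ ACA·ACB·ACA·ACA·ACB·ACA·ACA·ACB·A·ACA·ACA·ACB·ACA·ACA·ACB·ACA·ACA·ACB·A·ACA·ACB·ACA
    A ↦ ACA
    B ↦ A
    C ↦ ACB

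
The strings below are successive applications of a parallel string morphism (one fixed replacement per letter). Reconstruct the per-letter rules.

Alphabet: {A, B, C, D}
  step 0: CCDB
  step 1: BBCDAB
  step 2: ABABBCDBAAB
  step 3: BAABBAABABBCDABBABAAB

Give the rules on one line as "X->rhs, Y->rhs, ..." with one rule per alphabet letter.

  step 2 ⇒ step 3: ABABBCDBAAB ⇒ BA·AB·BA·AB·AB·B·CD·AB·BA·BA·AB
    A ↦ BA
    B ↦ AB
    C ↦ B
    D ↦ CD

A->BA, B->AB, C->B, D->CD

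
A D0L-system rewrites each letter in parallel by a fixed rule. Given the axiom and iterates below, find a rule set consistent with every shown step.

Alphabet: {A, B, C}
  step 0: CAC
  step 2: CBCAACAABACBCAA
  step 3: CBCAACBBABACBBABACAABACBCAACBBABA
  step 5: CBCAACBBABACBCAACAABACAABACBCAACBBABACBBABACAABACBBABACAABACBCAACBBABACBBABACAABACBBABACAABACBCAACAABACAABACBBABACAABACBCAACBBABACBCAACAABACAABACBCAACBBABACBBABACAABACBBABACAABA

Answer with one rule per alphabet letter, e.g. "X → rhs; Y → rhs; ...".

A->BA, B->CAA, C->CB

  step 2 ⇒ step 3: CBCAACAABACBCAA ⇒ CB·CAA·CB·BA·BA·CB·BA·BA·CAA·BA·CB·CAA·CB·BA·BA
    A ↦ BA
    B ↦ CAA
    C ↦ CB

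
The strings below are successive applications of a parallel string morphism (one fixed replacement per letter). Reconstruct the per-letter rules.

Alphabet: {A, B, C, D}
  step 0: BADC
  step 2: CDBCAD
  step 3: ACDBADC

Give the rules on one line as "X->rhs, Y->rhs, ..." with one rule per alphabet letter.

  step 2 ⇒ step 3: CDBCAD ⇒ A·C·DB·A·D·C
    A ↦ D
    B ↦ DB
    C ↦ A
    D ↦ C

A->D, B->DB, C->A, D->C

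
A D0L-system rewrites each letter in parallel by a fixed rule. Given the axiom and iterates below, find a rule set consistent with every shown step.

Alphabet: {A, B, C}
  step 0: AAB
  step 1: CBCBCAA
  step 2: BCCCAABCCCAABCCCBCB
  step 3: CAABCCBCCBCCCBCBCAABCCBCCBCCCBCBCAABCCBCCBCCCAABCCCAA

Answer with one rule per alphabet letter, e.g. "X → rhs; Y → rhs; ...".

  step 2 ⇒ step 3: BCCCAABCCCAABCCCBCB ⇒ CAA·BCC·BCC·BCC·CB·CB·CAA·BCC·BCC·BCC·CB·CB·CAA·BCC·BCC·BCC·CAA·BCC·CAA
    A ↦ CB
    B ↦ CAA
    C ↦ BCC

A->CB, B->CAA, C->BCC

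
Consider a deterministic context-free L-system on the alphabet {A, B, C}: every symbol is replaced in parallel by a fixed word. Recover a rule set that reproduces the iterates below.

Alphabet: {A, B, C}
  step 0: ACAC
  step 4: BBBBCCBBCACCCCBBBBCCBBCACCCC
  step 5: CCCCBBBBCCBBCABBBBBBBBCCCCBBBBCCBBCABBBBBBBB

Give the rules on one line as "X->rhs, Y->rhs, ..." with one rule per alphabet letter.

A->CA, B->C, C->BB

  step 4 ⇒ step 5: BBBBCCBBCACCCCBBBBCCBBCACCCC ⇒ C·C·C·C·BB·BB·C·C·BB·CA·BB·BB·BB·BB·C·C·C·C·BB·BB·C·C·BB·CA·BB·BB·BB·BB
    A ↦ CA
    B ↦ C
    C ↦ BB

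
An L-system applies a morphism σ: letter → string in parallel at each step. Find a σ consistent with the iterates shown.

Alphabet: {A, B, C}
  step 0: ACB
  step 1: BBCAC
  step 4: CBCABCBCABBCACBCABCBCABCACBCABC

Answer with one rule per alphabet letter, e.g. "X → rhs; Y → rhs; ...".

  step 0 ⇒ step 1: ACB ⇒ B·BCA·C
    A ↦ B
    B ↦ C
    C ↦ BCA

A->B, B->C, C->BCA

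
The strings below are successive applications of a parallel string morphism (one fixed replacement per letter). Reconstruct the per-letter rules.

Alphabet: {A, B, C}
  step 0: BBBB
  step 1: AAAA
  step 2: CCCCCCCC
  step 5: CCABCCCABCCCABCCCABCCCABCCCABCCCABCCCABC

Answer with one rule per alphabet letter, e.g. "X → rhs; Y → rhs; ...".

  step 1 ⇒ step 2: AAAA ⇒ CC·CC·CC·CC
    A ↦ CC
  step 0 ⇒ step 1: BBBB ⇒ A·A·A·A
    B ↦ A
    C ↦ BC  (constrained at step 2)

A->CC, B->A, C->BC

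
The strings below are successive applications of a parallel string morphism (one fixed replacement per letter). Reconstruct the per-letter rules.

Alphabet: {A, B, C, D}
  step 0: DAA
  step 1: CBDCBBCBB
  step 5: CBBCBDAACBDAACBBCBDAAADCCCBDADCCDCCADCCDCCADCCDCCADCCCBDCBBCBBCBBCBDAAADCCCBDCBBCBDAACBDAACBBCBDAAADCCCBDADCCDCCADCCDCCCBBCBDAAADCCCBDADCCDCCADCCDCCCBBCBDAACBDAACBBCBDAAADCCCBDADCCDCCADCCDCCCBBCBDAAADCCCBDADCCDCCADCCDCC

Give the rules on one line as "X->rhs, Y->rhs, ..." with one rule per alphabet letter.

A->CBB, B->DCC, C->A, D->CBD

  step 0 ⇒ step 1: DAA ⇒ CBD·CBB·CBB
    A ↦ CBB
    D ↦ CBD
    B ↦ DCC  (constrained at step 1)
    C ↦ A  (constrained at step 1)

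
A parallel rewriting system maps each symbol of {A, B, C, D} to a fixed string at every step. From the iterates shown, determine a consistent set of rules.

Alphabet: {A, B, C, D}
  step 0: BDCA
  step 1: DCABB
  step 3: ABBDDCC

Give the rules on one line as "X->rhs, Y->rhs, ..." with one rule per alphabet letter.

  step 0 ⇒ step 1: BDCA ⇒ D·C·AB·B
    A ↦ B
    B ↦ D
    C ↦ AB
    D ↦ C

A->B, B->D, C->AB, D->C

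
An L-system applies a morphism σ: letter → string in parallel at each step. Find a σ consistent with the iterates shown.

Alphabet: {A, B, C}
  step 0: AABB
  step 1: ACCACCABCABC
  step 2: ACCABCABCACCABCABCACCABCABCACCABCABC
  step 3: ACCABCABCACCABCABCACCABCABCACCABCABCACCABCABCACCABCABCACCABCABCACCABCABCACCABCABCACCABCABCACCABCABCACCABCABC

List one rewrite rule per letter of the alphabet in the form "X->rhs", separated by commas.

  step 2 ⇒ step 3: ACCABCABCACCABCABCACCABCABCACCABCABC ⇒ ACC·ABC·ABC·ACC·ABC·ABC·ACC·ABC·ABC·ACC·ABC·ABC·ACC·ABC·ABC·ACC·ABC·ABC·ACC·ABC·ABC·ACC·ABC·ABC·ACC·ABC·ABC·ACC·ABC·ABC·ACC·ABC·ABC·ACC·ABC·ABC
    A ↦ ACC
    B ↦ ABC
    C ↦ ABC

A->ACC, B->ABC, C->ABC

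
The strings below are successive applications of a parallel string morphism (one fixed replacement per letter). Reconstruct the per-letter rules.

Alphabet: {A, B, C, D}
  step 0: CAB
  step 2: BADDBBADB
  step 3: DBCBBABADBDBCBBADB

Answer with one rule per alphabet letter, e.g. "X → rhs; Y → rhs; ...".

  step 2 ⇒ step 3: BADDBBADB ⇒ DB·CB·BA·BA·DB·DB·CB·BA·DB
    A ↦ CB
    B ↦ DB
    D ↦ BA
    C ↦ D  (constrained at step 0)

A->CB, B->DB, C->D, D->BA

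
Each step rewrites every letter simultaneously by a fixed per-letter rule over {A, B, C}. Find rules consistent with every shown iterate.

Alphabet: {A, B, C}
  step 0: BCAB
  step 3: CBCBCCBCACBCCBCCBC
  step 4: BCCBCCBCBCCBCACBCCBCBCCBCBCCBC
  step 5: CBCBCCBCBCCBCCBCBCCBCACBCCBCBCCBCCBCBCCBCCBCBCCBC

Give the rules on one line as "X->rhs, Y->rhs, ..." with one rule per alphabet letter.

A->AC, B->C, C->BC

  step 4 ⇒ step 5: BCCBCCBCBCCBCACBCCBCBCCBCBCCBC ⇒ C·BC·BC·C·BC·BC·C·BC·C·BC·BC·C·BC·AC·BC·C·BC·BC·C·BC·C·BC·BC·C·BC·C·BC·BC·C·BC
    A ↦ AC
    B ↦ C
    C ↦ BC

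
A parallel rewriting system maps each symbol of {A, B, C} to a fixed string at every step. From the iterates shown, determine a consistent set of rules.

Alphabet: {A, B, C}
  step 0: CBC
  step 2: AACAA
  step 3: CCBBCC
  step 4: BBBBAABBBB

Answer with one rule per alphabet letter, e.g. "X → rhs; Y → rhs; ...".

A->C, B->A, C->BB

  step 3 ⇒ step 4: CCBBCC ⇒ BB·BB·A·A·BB·BB
    B ↦ A
    C ↦ BB
  step 2 ⇒ step 3: AACAA ⇒ C·C·BB·C·C
    A ↦ C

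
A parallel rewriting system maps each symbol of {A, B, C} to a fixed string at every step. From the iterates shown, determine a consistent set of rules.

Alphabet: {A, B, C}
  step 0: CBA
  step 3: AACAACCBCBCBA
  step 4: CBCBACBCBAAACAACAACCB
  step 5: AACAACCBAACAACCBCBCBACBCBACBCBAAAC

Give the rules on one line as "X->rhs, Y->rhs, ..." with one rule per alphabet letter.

  step 4 ⇒ step 5: CBCBACBCBAAACAACAACCB ⇒ A·AC·A·AC·CB·A·AC·A·AC·CB·CB·CB·A·CB·CB·A·CB·CB·A·A·AC
    A ↦ CB
    B ↦ AC
    C ↦ A

A->CB, B->AC, C->A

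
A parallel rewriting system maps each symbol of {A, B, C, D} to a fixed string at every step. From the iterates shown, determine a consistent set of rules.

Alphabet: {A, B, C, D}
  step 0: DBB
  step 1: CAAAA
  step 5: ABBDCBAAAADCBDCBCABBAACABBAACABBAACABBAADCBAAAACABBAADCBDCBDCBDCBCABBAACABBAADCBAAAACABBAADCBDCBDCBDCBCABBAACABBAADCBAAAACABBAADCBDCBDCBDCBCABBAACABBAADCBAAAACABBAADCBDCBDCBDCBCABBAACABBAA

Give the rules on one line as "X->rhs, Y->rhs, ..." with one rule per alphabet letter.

  step 0 ⇒ step 1: DBB ⇒ C·AA·AA
    B ↦ AA
    D ↦ C
    A ↦ DCB  (constrained at step 1)
    C ↦ ABB  (constrained at step 1)

A->DCB, B->AA, C->ABB, D->C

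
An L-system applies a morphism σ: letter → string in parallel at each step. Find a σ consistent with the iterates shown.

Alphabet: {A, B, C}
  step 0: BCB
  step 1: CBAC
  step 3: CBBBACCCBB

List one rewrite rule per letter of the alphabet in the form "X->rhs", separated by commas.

A->BB, B->C, C->BA

  step 0 ⇒ step 1: BCB ⇒ C·BA·C
    B ↦ C
    C ↦ BA
    A ↦ BB  (constrained at step 1)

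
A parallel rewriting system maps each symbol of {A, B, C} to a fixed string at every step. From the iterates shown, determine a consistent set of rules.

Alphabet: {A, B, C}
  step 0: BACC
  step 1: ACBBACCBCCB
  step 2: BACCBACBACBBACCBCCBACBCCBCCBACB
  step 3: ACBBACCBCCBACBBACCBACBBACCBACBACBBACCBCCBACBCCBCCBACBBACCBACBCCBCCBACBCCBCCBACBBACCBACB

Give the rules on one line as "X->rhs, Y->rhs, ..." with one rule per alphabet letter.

A->BA, B->ACB, C->CCB

  step 2 ⇒ step 3: BACCBACBACBBACCBCCBACBCCBCCBACB ⇒ ACB·BA·CCB·CCB·ACB·BA·CCB·ACB·BA·CCB·ACB·ACB·BA·CCB·CCB·ACB·CCB·CCB·ACB·BA·CCB·ACB·CCB·CCB·ACB·CCB·CCB·ACB·BA·CCB·ACB
    A ↦ BA
    B ↦ ACB
    C ↦ CCB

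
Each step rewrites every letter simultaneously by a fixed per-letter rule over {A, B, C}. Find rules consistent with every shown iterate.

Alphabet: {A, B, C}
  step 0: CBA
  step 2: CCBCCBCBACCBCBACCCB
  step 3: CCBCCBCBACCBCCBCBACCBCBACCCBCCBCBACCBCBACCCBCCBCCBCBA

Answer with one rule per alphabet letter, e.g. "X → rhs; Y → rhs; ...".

  step 2 ⇒ step 3: CCBCCBCBACCBCBACCCB ⇒ CCB·CCB·CBA·CCB·CCB·CBA·CCB·CBA·C·CCB·CCB·CBA·CCB·CBA·C·CCB·CCB·CCB·CBA
    A ↦ C
    B ↦ CBA
    C ↦ CCB

A->C, B->CBA, C->CCB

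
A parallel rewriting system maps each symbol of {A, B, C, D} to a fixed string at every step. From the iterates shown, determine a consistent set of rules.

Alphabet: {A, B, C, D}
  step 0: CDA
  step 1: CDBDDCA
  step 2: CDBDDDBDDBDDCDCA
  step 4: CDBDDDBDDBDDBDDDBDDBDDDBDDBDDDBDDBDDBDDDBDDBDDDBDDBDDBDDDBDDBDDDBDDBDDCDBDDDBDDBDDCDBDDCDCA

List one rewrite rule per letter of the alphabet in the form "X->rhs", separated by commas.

A->CA, B->D, C->CD, D->BDD

  step 1 ⇒ step 2: CDBDDCA ⇒ CD·BDD·D·BDD·BDD·CD·CA
    A ↦ CA
    B ↦ D
    C ↦ CD
    D ↦ BDD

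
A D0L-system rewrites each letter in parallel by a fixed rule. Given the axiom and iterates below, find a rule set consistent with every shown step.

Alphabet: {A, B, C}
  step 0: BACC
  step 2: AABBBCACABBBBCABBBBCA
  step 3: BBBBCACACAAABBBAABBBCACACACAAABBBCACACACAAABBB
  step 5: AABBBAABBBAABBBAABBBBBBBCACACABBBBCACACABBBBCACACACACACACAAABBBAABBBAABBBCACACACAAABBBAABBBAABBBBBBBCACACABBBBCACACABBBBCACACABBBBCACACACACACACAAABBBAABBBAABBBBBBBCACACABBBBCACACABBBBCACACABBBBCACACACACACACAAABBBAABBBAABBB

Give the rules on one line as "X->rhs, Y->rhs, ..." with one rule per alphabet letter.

  step 2 ⇒ step 3: AABBBCACABBBBCABBBBCA ⇒ BB·BB·CA·CA·CA·AAB·BB·AAB·BB·CA·CA·CA·CA·AAB·BB·CA·CA·CA·CA·AAB·BB
    A ↦ BB
    B ↦ CA
    C ↦ AAB

A->BB, B->CA, C->AAB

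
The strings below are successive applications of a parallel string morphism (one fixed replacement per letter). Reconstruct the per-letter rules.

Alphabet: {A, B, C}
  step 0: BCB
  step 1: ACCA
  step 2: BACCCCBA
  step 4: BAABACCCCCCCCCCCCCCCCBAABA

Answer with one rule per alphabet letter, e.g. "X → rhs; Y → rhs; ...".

A->BA, B->A, C->CC

  step 1 ⇒ step 2: ACCA ⇒ BA·CC·CC·BA
    A ↦ BA
    C ↦ CC
  step 0 ⇒ step 1: BCB ⇒ A·CC·A
    B ↦ A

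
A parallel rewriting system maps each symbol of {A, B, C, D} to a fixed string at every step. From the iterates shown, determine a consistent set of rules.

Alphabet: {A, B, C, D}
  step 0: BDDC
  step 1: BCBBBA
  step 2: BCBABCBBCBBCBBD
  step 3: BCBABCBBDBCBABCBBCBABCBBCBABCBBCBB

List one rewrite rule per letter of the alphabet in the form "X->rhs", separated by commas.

A->BD, B->BCB, C->A, D->B

  step 2 ⇒ step 3: BCBABCBBCBBCBBD ⇒ BCB·A·BCB·BD·BCB·A·BCB·BCB·A·BCB·BCB·A·BCB·BCB·B
    A ↦ BD
    B ↦ BCB
    C ↦ A
    D ↦ B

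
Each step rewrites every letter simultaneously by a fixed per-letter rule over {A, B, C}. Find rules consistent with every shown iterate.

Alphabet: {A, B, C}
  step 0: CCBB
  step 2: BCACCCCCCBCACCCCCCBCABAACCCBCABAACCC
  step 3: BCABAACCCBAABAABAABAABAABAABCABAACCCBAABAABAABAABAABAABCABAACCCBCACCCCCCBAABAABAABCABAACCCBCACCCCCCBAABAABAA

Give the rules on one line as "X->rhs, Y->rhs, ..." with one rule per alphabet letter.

A->CCC, B->BCA, C->BAA

  step 2 ⇒ step 3: BCACCCCCCBCACCCCCCBCABAACCCBCABAACCC ⇒ BCA·BAA·CCC·BAA·BAA·BAA·BAA·BAA·BAA·BCA·BAA·CCC·BAA·BAA·BAA·BAA·BAA·BAA·BCA·BAA·CCC·BCA·CCC·CCC·BAA·BAA·BAA·BCA·BAA·CCC·BCA·CCC·CCC·BAA·BAA·BAA
    A ↦ CCC
    B ↦ BCA
    C ↦ BAA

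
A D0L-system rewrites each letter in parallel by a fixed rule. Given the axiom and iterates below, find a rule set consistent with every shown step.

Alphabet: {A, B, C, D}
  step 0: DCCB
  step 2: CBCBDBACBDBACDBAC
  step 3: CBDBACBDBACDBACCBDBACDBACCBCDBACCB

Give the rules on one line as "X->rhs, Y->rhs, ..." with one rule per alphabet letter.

  step 2 ⇒ step 3: CBCBDBACBDBACDBAC ⇒ CB·DBA·CB·DBA·C·DBA·C·CB·DBA·C·DBA·C·CB·C·DBA·C·CB
    A ↦ C
    B ↦ DBA
    C ↦ CB
    D ↦ C

A->C, B->DBA, C->CB, D->C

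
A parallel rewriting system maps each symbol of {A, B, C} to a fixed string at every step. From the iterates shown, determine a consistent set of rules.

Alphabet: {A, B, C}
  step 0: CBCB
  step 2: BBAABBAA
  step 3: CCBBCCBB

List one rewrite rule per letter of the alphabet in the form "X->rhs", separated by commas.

A->B, B->C, C->AA

  step 2 ⇒ step 3: BBAABBAA ⇒ C·C·B·B·C·C·B·B
    A ↦ B
    B ↦ C
    C ↦ AA  (constrained at step 0)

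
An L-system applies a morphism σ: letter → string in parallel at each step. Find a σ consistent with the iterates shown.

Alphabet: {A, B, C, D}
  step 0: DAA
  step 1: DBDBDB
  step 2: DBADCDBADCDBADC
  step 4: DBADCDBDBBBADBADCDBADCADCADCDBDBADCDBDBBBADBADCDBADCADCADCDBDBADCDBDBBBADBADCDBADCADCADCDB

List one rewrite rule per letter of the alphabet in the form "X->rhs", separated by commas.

  step 1 ⇒ step 2: DBDBDB ⇒ DB·ADC·DB·ADC·DB·ADC
    B ↦ ADC
    D ↦ DB
  step 0 ⇒ step 1: DAA ⇒ DB·DB·DB
    A ↦ DB
    C ↦ BBA  (constrained at step 2)

A->DB, B->ADC, C->BBA, D->DB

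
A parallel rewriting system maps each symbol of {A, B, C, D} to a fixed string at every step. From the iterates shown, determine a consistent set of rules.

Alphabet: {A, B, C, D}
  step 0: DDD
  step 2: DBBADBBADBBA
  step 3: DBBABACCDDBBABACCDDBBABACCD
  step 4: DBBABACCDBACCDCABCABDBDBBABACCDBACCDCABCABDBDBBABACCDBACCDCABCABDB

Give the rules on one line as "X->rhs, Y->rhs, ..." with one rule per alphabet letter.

A->CCD, B->BA, C->CAB, D->DB

  step 3 ⇒ step 4: DBBABACCDDBBABACCDDBBABACCD ⇒ DB·BA·BA·CCD·BA·CCD·CAB·CAB·DB·DB·BA·BA·CCD·BA·CCD·CAB·CAB·DB·DB·BA·BA·CCD·BA·CCD·CAB·CAB·DB
    A ↦ CCD
    B ↦ BA
    C ↦ CAB
    D ↦ DB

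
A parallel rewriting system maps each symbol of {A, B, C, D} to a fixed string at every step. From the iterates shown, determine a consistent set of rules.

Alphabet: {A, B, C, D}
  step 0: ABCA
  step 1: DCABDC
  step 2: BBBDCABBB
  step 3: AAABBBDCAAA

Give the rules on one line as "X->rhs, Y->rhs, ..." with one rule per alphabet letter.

  step 2 ⇒ step 3: BBBDCABBB ⇒ A·A·A·BB·B·DC·A·A·A
    A ↦ DC
    B ↦ A
    C ↦ B
    D ↦ BB

A->DC, B->A, C->B, D->BB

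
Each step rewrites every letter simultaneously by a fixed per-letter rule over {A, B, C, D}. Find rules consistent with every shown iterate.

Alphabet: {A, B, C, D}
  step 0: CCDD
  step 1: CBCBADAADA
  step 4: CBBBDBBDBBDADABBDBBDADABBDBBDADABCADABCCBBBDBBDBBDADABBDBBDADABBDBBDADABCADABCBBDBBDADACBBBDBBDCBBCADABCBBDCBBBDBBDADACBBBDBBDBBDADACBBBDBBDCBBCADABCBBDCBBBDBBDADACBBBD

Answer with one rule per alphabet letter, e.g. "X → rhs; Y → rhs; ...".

A->BC, B->BBD, C->CB, D->ADA

  step 0 ⇒ step 1: CCDD ⇒ CB·CB·ADA·ADA
    C ↦ CB
    D ↦ ADA
    A ↦ BC  (constrained at step 1)
    B ↦ BBD  (constrained at step 1)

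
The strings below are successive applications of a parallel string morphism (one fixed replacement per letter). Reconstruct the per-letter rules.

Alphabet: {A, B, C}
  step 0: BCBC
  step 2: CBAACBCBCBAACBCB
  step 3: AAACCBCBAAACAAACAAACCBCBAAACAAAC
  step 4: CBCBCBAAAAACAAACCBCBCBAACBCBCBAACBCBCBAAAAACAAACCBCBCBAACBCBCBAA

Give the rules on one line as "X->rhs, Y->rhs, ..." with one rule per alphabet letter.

  step 3 ⇒ step 4: AAACCBCBAAACAAACAAACCBCBAAACAAAC ⇒ CB·CB·CB·AA·AA·AC·AA·AC·CB·CB·CB·AA·CB·CB·CB·AA·CB·CB·CB·AA·AA·AC·AA·AC·CB·CB·CB·AA·CB·CB·CB·AA
    A ↦ CB
    B ↦ AC
    C ↦ AA

A->CB, B->AC, C->AA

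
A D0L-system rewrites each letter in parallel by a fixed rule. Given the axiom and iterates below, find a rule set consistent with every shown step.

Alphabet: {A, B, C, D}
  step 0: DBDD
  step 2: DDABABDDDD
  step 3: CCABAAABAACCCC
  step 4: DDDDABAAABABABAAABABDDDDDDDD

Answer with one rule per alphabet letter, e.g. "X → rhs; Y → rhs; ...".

  step 3 ⇒ step 4: CCABAAABAACCCC ⇒ DD·DD·AB·AA·AB·AB·AB·AA·AB·AB·DD·DD·DD·DD
    A ↦ AB
    B ↦ AA
    C ↦ DD
  step 2 ⇒ step 3: DDABABDDDD ⇒ C·C·AB·AA·AB·AA·C·C·C·C
    D ↦ C

A->AB, B->AA, C->DD, D->C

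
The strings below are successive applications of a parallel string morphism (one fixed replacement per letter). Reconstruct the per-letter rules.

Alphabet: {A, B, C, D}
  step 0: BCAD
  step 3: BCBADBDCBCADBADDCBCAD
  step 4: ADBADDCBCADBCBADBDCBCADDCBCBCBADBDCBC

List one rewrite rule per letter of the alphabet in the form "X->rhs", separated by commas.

  step 3 ⇒ step 4: BCBADBDCBCADBADDCBCAD ⇒ AD·B·AD·DC·BC·AD·BC·B·AD·B·DC·BC·AD·DC·BC·BC·B·AD·B·DC·BC
    A ↦ DC
    B ↦ AD
    C ↦ B
    D ↦ BC

A->DC, B->AD, C->B, D->BC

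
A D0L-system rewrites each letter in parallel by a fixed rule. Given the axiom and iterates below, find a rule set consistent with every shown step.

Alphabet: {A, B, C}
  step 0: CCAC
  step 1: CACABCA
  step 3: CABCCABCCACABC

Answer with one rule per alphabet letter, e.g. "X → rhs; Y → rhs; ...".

  step 0 ⇒ step 1: CCAC ⇒ CA·CA·B·CA
    A ↦ B
    C ↦ CA
    B ↦ C  (constrained at step 1)

A->B, B->C, C->CA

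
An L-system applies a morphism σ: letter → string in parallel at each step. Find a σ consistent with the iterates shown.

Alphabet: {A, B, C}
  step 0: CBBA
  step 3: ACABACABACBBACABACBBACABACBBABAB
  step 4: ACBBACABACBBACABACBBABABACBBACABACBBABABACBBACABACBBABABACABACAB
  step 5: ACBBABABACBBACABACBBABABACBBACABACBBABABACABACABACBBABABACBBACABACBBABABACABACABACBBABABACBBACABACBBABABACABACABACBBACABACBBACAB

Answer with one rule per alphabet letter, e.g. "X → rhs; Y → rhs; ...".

  step 4 ⇒ step 5: ACBBACABACBBACABACBBABABACBBACABACBBABABACBBACABACBBABABACABACAB ⇒ AC·BB·AB·AB·AC·BB·AC·AB·AC·BB·AB·AB·AC·BB·AC·AB·AC·BB·AB·AB·AC·AB·AC·AB·AC·BB·AB·AB·AC·BB·AC·AB·AC·BB·AB·AB·AC·AB·AC·AB·AC·BB·AB·AB·AC·BB·AC·AB·AC·BB·AB·AB·AC·AB·AC·AB·AC·BB·AC·AB·AC·BB·AC·AB
    A ↦ AC
    B ↦ AB
    C ↦ BB

A->AC, B->AB, C->BB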